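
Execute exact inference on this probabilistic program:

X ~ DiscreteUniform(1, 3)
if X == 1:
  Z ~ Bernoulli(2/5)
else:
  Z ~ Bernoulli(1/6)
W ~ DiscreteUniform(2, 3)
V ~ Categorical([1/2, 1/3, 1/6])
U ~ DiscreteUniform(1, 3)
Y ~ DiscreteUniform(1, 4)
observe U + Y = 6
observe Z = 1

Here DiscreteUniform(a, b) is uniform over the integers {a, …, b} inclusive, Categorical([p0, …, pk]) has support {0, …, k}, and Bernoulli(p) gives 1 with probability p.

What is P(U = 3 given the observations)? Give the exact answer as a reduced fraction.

P(U = 3 | obs) = 1/2

Enumerate traces; 36 have nonzero weight after conditioning:
  (X=1, Z=1, W=2, V=0, U=2, Y=4) weight 1/360
  (X=1, Z=1, W=2, V=0, U=3, Y=3) weight 1/360
  (X=1, Z=1, W=2, V=1, U=2, Y=4) weight 1/540
  (X=1, Z=1, W=2, V=1, U=3, Y=3) weight 1/540
  (X=1, Z=1, W=2, V=2, U=2, Y=4) weight 1/1080
  (X=1, Z=1, W=2, V=2, U=3, Y=3) weight 1/1080
  (X=1, Z=1, W=3, V=0, U=2, Y=4) weight 1/360
  (X=1, Z=1, W=3, V=0, U=3, Y=3) weight 1/360
  … 28 more
Group by U:
  weight(U=2) = 11/540
  weight(U=3) = 11/540
Total weight = 11/540 + 11/540 = 11/270
P(U=2 | obs) = 11/540 / 11/270 = 1/2
P(U=3 | obs) = 11/540 / 11/270 = 1/2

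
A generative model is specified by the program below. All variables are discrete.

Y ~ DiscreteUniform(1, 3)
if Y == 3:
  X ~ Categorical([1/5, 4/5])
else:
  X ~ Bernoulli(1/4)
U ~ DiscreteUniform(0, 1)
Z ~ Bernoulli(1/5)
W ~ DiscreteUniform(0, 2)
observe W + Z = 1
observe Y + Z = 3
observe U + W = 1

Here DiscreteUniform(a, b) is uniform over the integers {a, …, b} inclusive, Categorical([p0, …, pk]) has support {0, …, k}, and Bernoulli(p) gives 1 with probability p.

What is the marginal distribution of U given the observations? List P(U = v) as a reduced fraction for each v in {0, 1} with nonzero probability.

Enumerate traces; 4 have nonzero weight after conditioning:
  (Y=2, X=0, U=1, Z=1, W=0) weight 1/120
  (Y=2, X=1, U=1, Z=1, W=0) weight 1/360
  (Y=3, X=0, U=0, Z=0, W=1) weight 2/225
  (Y=3, X=1, U=0, Z=0, W=1) weight 8/225
Group by U:
  weight(U=0) = 2/45
  weight(U=1) = 1/90
Total weight = 2/45 + 1/90 = 1/18
P(U=0 | obs) = 2/45 / 1/18 = 4/5
P(U=1 | obs) = 1/90 / 1/18 = 1/5

P(U=0) = 4/5, P(U=1) = 1/5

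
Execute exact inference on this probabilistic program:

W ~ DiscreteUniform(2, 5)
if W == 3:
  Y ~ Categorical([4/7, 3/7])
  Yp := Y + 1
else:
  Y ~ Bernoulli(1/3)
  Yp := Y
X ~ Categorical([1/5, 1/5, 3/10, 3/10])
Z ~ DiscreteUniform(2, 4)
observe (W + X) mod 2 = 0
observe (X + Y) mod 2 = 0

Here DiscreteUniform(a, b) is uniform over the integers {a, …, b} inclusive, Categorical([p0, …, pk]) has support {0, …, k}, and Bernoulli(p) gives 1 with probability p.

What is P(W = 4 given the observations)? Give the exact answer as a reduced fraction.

Enumerate traces; 24 have nonzero weight after conditioning:
  (W=2, Y=0, X=0, Z=2) weight 1/90
  (W=2, Y=0, X=0, Z=3) weight 1/90
  (W=2, Y=0, X=0, Z=4) weight 1/90
  (W=2, Y=0, X=2, Z=2) weight 1/60
  (W=2, Y=0, X=2, Z=3) weight 1/60
  (W=2, Y=0, X=2, Z=4) weight 1/60
  (W=3, Y=1, X=1, Z=2) weight 1/140
  (W=3, Y=1, X=1, Z=3) weight 1/140
  (W=4, Y=0, X=0, Z=2) weight 1/90
  (W=5, Y=1, X=1, Z=2) weight 1/180
  … 14 more
Group by W:
  weight(W=2) = 1/12
  weight(W=3) = 3/56
  weight(W=4) = 1/12
  weight(W=5) = 1/24
Total weight = 1/12 + 3/56 + 1/12 + 1/24 = 11/42
P(W=2 | obs) = 1/12 / 11/42 = 7/22
P(W=3 | obs) = 3/56 / 11/42 = 9/44
P(W=4 | obs) = 1/12 / 11/42 = 7/22
P(W=5 | obs) = 1/24 / 11/42 = 7/44

P(W = 4 | obs) = 7/22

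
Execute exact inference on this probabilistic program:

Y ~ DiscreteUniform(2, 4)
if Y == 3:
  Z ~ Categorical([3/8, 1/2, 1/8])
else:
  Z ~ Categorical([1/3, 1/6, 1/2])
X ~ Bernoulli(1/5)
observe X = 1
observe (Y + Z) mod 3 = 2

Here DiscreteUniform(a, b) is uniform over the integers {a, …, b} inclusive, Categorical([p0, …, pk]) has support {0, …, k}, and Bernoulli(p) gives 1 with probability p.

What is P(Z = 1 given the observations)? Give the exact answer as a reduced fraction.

Enumerate traces; 3 have nonzero weight after conditioning:
  (Y=2, Z=0, X=1) weight 1/45
  (Y=3, Z=2, X=1) weight 1/120
  (Y=4, Z=1, X=1) weight 1/90
Group by Z:
  weight(Z=0) = 1/45
  weight(Z=1) = 1/90
  weight(Z=2) = 1/120
Total weight = 1/45 + 1/90 + 1/120 = 1/24
P(Z=0 | obs) = 1/45 / 1/24 = 8/15
P(Z=1 | obs) = 1/90 / 1/24 = 4/15
P(Z=2 | obs) = 1/120 / 1/24 = 1/5

P(Z = 1 | obs) = 4/15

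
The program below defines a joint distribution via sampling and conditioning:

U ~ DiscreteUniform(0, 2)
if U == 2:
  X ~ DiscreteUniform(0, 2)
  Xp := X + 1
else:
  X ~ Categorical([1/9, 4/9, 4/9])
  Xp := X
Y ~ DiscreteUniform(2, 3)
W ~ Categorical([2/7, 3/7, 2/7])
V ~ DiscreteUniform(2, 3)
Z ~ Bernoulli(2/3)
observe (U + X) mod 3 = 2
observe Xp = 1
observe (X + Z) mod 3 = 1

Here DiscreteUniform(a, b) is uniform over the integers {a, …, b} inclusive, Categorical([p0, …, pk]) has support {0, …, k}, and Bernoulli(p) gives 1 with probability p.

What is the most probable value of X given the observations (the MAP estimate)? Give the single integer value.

argmax_v P(X = v | obs) = 0

Enumerate traces; 24 have nonzero weight after conditioning:
  (U=1, X=1, Y=2, W=0, V=2, Z=0) weight 2/567
  (U=1, X=1, Y=2, W=0, V=3, Z=0) weight 2/567
  (U=1, X=1, Y=2, W=1, V=2, Z=0) weight 1/189
  (U=1, X=1, Y=2, W=1, V=3, Z=0) weight 1/189
  (U=1, X=1, Y=2, W=2, V=2, Z=0) weight 2/567
  (U=1, X=1, Y=2, W=2, V=3, Z=0) weight 2/567
  (U=1, X=1, Y=3, W=0, V=2, Z=0) weight 2/567
  (U=1, X=1, Y=3, W=0, V=3, Z=0) weight 2/567
  (U=2, X=0, Y=2, W=0, V=2, Z=1) weight 1/189
  … 15 more
Group by X:
  weight(X=0) = 2/27
  weight(X=1) = 4/81
Total weight = 2/27 + 4/81 = 10/81
P(X=0 | obs) = 2/27 / 10/81 = 3/5
P(X=1 | obs) = 4/81 / 10/81 = 2/5
argmax = 0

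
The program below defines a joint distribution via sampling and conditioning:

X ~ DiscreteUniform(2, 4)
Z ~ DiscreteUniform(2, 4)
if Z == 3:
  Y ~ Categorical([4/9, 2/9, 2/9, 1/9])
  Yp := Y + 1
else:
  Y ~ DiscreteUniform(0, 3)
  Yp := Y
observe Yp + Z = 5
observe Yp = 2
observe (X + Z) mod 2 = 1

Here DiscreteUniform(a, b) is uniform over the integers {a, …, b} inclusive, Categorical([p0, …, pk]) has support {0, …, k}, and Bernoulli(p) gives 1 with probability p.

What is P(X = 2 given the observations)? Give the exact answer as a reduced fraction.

Enumerate traces; 2 have nonzero weight after conditioning:
  (X=2, Z=3, Y=1) weight 2/81
  (X=4, Z=3, Y=1) weight 2/81
Group by X:
  weight(X=2) = 2/81
  weight(X=4) = 2/81
Total weight = 2/81 + 2/81 = 4/81
P(X=2 | obs) = 2/81 / 4/81 = 1/2
P(X=4 | obs) = 2/81 / 4/81 = 1/2

P(X = 2 | obs) = 1/2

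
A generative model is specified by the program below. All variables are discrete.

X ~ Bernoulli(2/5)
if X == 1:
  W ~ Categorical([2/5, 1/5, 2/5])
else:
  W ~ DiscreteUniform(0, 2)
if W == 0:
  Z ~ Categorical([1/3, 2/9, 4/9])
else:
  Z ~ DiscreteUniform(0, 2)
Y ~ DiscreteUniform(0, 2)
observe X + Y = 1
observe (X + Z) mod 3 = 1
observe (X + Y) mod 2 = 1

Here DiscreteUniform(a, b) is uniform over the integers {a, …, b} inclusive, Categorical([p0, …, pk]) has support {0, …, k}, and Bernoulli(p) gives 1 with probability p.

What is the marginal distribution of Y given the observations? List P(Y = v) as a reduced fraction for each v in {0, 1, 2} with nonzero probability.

P(Y=0) = 3/7, P(Y=1) = 4/7

Enumerate traces; 6 have nonzero weight after conditioning:
  (X=0, W=0, Z=1, Y=1) weight 2/135
  (X=0, W=1, Z=1, Y=1) weight 1/45
  (X=0, W=2, Z=1, Y=1) weight 1/45
  (X=1, W=0, Z=0, Y=0) weight 4/225
  (X=1, W=1, Z=0, Y=0) weight 2/225
  (X=1, W=2, Z=0, Y=0) weight 4/225
Group by Y:
  weight(Y=0) = 2/45
  weight(Y=1) = 8/135
Total weight = 2/45 + 8/135 = 14/135
P(Y=0 | obs) = 2/45 / 14/135 = 3/7
P(Y=1 | obs) = 8/135 / 14/135 = 4/7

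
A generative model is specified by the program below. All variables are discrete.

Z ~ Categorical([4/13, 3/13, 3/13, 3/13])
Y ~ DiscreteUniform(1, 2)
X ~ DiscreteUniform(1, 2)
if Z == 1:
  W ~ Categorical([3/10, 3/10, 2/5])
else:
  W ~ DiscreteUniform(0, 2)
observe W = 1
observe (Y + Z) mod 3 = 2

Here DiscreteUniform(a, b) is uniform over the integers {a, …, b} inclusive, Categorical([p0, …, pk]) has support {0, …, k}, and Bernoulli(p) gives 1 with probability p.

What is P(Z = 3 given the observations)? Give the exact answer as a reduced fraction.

P(Z = 3 | obs) = 30/97

Enumerate traces; 6 have nonzero weight after conditioning:
  (Z=0, Y=2, X=1, W=1) weight 1/39
  (Z=0, Y=2, X=2, W=1) weight 1/39
  (Z=1, Y=1, X=1, W=1) weight 9/520
  (Z=1, Y=1, X=2, W=1) weight 9/520
  (Z=3, Y=2, X=1, W=1) weight 1/52
  (Z=3, Y=2, X=2, W=1) weight 1/52
Group by Z:
  weight(Z=0) = 2/39
  weight(Z=1) = 9/260
  weight(Z=3) = 1/26
Total weight = 2/39 + 9/260 + 1/26 = 97/780
P(Z=0 | obs) = 2/39 / 97/780 = 40/97
P(Z=1 | obs) = 9/260 / 97/780 = 27/97
P(Z=3 | obs) = 1/26 / 97/780 = 30/97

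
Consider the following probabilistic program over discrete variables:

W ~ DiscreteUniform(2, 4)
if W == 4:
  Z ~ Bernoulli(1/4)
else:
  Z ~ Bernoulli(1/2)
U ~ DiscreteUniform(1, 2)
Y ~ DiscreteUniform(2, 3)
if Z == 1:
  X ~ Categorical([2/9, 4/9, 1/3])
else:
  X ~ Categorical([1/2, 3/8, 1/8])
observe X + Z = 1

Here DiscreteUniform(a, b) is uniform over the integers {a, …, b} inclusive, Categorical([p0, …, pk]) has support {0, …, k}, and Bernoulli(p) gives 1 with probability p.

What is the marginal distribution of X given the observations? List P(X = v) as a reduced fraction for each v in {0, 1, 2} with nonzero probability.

Enumerate traces; 24 have nonzero weight after conditioning:
  (W=2, Z=0, U=1, Y=2, X=1) weight 1/64
  (W=2, Z=0, U=1, Y=3, X=1) weight 1/64
  (W=2, Z=0, U=2, Y=2, X=1) weight 1/64
  (W=2, Z=0, U=2, Y=3, X=1) weight 1/64
  (W=2, Z=1, U=1, Y=2, X=0) weight 1/108
  (W=2, Z=1, U=1, Y=3, X=0) weight 1/108
  (W=2, Z=1, U=2, Y=2, X=0) weight 1/108
  (W=2, Z=1, U=2, Y=3, X=0) weight 1/108
  … 16 more
Group by X:
  weight(X=0) = 5/54
  weight(X=1) = 7/32
Total weight = 5/54 + 7/32 = 269/864
P(X=0 | obs) = 5/54 / 269/864 = 80/269
P(X=1 | obs) = 7/32 / 269/864 = 189/269

P(X=0) = 80/269, P(X=1) = 189/269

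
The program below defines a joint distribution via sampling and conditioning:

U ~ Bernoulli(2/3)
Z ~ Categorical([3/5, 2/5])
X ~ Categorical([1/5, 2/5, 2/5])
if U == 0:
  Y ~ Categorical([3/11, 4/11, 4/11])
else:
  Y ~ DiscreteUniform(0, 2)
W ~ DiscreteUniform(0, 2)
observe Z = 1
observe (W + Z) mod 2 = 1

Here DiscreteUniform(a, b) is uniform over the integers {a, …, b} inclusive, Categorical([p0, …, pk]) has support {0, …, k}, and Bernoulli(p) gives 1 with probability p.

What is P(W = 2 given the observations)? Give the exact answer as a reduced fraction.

P(W = 2 | obs) = 1/2

Enumerate traces; 36 have nonzero weight after conditioning:
  (U=0, Z=1, X=0, Y=0, W=0) weight 2/825
  (U=0, Z=1, X=0, Y=0, W=2) weight 2/825
  (U=0, Z=1, X=0, Y=1, W=0) weight 8/2475
  (U=0, Z=1, X=0, Y=1, W=2) weight 8/2475
  (U=0, Z=1, X=0, Y=2, W=0) weight 8/2475
  (U=0, Z=1, X=0, Y=2, W=2) weight 8/2475
  (U=0, Z=1, X=1, Y=0, W=0) weight 4/825
  (U=0, Z=1, X=1, Y=0, W=2) weight 4/825
  … 28 more
Group by W:
  weight(W=0) = 2/15
  weight(W=2) = 2/15
Total weight = 2/15 + 2/15 = 4/15
P(W=0 | obs) = 2/15 / 4/15 = 1/2
P(W=2 | obs) = 2/15 / 4/15 = 1/2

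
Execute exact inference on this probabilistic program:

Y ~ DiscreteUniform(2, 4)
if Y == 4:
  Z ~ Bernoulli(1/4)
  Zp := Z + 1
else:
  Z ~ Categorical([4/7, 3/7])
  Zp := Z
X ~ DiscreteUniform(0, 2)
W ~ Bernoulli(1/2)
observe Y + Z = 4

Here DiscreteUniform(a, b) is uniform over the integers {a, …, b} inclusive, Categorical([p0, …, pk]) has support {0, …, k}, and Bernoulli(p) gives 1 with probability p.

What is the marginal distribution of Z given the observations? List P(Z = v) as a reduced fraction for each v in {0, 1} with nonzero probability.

P(Z=0) = 7/11, P(Z=1) = 4/11

Enumerate traces; 12 have nonzero weight after conditioning:
  (Y=3, Z=1, X=0, W=0) weight 1/42
  (Y=3, Z=1, X=0, W=1) weight 1/42
  (Y=3, Z=1, X=1, W=0) weight 1/42
  (Y=3, Z=1, X=1, W=1) weight 1/42
  (Y=3, Z=1, X=2, W=0) weight 1/42
  (Y=3, Z=1, X=2, W=1) weight 1/42
  (Y=4, Z=0, X=0, W=0) weight 1/24
  (Y=4, Z=0, X=0, W=1) weight 1/24
  … 4 more
Group by Z:
  weight(Z=0) = 1/4
  weight(Z=1) = 1/7
Total weight = 1/4 + 1/7 = 11/28
P(Z=0 | obs) = 1/4 / 11/28 = 7/11
P(Z=1 | obs) = 1/7 / 11/28 = 4/11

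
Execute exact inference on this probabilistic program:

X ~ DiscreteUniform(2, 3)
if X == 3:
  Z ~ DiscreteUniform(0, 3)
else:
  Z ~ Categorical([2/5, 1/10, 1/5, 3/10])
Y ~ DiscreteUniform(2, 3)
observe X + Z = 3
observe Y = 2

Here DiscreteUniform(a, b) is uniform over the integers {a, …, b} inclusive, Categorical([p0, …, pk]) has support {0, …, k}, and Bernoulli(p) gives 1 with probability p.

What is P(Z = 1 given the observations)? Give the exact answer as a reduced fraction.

Enumerate traces; 2 have nonzero weight after conditioning:
  (X=2, Z=1, Y=2) weight 1/40
  (X=3, Z=0, Y=2) weight 1/16
Group by Z:
  weight(Z=0) = 1/16
  weight(Z=1) = 1/40
Total weight = 1/16 + 1/40 = 7/80
P(Z=0 | obs) = 1/16 / 7/80 = 5/7
P(Z=1 | obs) = 1/40 / 7/80 = 2/7

P(Z = 1 | obs) = 2/7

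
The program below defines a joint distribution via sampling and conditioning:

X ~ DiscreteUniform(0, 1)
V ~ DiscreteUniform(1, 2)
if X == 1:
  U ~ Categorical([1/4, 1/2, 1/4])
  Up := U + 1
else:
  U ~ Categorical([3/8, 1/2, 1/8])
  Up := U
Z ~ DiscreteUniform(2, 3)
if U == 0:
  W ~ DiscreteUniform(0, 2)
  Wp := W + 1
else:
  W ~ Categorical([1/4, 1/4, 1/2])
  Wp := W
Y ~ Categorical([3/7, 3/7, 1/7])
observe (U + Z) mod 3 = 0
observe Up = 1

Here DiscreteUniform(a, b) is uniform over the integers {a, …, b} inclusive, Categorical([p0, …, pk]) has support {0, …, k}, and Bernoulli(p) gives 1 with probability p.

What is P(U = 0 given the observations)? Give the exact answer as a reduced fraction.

Enumerate traces; 36 have nonzero weight after conditioning:
  (X=0, V=1, U=1, Z=2, W=0, Y=0) weight 3/448
  (X=0, V=1, U=1, Z=2, W=0, Y=1) weight 3/448
  (X=0, V=1, U=1, Z=2, W=0, Y=2) weight 1/448
  (X=0, V=1, U=1, Z=2, W=1, Y=0) weight 3/448
  (X=0, V=1, U=1, Z=2, W=1, Y=1) weight 3/448
  (X=0, V=1, U=1, Z=2, W=1, Y=2) weight 1/448
  (X=0, V=1, U=1, Z=2, W=2, Y=0) weight 3/224
  (X=0, V=1, U=1, Z=2, W=2, Y=1) weight 3/224
  (X=1, V=1, U=0, Z=3, W=0, Y=0) weight 1/224
  … 27 more
Group by U:
  weight(U=0) = 1/16
  weight(U=1) = 1/8
Total weight = 1/16 + 1/8 = 3/16
P(U=0 | obs) = 1/16 / 3/16 = 1/3
P(U=1 | obs) = 1/8 / 3/16 = 2/3

P(U = 0 | obs) = 1/3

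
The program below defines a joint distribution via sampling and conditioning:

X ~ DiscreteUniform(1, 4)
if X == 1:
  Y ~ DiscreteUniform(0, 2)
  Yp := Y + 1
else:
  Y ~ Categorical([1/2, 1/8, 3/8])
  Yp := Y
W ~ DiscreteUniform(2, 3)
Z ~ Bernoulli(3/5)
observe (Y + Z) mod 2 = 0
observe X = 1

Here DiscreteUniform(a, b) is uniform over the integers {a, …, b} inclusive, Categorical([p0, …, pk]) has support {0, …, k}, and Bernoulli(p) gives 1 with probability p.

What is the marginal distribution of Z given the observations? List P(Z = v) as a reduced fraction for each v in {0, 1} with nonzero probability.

Enumerate traces; 6 have nonzero weight after conditioning:
  (X=1, Y=0, W=2, Z=0) weight 1/60
  (X=1, Y=0, W=3, Z=0) weight 1/60
  (X=1, Y=1, W=2, Z=1) weight 1/40
  (X=1, Y=1, W=3, Z=1) weight 1/40
  (X=1, Y=2, W=2, Z=0) weight 1/60
  (X=1, Y=2, W=3, Z=0) weight 1/60
Group by Z:
  weight(Z=0) = 1/15
  weight(Z=1) = 1/20
Total weight = 1/15 + 1/20 = 7/60
P(Z=0 | obs) = 1/15 / 7/60 = 4/7
P(Z=1 | obs) = 1/20 / 7/60 = 3/7

P(Z=0) = 4/7, P(Z=1) = 3/7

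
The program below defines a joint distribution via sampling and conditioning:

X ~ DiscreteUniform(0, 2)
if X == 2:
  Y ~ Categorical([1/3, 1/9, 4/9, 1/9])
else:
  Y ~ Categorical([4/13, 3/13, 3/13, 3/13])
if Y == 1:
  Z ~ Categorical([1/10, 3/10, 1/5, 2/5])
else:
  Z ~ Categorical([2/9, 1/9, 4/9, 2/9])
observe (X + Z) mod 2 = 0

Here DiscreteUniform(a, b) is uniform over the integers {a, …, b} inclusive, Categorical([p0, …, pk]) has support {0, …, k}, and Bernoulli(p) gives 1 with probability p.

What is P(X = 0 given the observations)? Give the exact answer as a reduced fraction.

Enumerate traces; 24 have nonzero weight after conditioning:
  (X=0, Y=0, Z=0) weight 8/351
  (X=0, Y=0, Z=2) weight 16/351
  (X=0, Y=1, Z=0) weight 1/130
  (X=0, Y=1, Z=2) weight 1/65
  (X=0, Y=2, Z=0) weight 2/117
  (X=0, Y=2, Z=2) weight 4/117
  (X=0, Y=3, Z=0) weight 2/117
  (X=0, Y=3, Z=2) weight 4/117
  (X=1, Y=0, Z=1) weight 4/351
  (X=2, Y=0, Z=0) weight 2/81
  … 14 more
Group by X:
  weight(X=0) = 227/1170
  weight(X=1) = 163/1170
  weight(X=2) = 169/810
Total weight = 227/1170 + 163/1170 + 169/810 = 439/810
P(X=0 | obs) = 227/1170 / 439/810 = 2043/5707
P(X=1 | obs) = 163/1170 / 439/810 = 1467/5707
P(X=2 | obs) = 169/810 / 439/810 = 169/439

P(X = 0 | obs) = 2043/5707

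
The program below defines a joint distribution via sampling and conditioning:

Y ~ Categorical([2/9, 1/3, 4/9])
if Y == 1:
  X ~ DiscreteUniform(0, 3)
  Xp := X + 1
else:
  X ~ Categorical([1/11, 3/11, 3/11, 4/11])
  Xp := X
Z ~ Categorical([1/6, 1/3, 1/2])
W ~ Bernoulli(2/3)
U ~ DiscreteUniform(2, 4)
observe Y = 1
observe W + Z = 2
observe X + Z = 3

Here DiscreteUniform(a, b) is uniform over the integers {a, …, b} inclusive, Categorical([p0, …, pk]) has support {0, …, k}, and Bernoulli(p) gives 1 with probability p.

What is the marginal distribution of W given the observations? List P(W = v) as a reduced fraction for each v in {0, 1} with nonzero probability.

P(W=0) = 3/7, P(W=1) = 4/7

Enumerate traces; 6 have nonzero weight after conditioning:
  (Y=1, X=1, Z=2, W=0, U=2) weight 1/216
  (Y=1, X=1, Z=2, W=0, U=3) weight 1/216
  (Y=1, X=1, Z=2, W=0, U=4) weight 1/216
  (Y=1, X=2, Z=1, W=1, U=2) weight 1/162
  (Y=1, X=2, Z=1, W=1, U=3) weight 1/162
  (Y=1, X=2, Z=1, W=1, U=4) weight 1/162
Group by W:
  weight(W=0) = 1/72
  weight(W=1) = 1/54
Total weight = 1/72 + 1/54 = 7/216
P(W=0 | obs) = 1/72 / 7/216 = 3/7
P(W=1 | obs) = 1/54 / 7/216 = 4/7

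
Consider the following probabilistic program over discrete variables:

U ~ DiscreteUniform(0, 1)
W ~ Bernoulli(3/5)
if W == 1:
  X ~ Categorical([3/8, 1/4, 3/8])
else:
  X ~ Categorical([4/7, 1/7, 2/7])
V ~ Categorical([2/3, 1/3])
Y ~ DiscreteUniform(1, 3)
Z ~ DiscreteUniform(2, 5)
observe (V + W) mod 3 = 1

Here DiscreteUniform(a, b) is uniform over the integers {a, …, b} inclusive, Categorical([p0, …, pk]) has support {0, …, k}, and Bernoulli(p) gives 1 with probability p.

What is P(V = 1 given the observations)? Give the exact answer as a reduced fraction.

Enumerate traces; 144 have nonzero weight after conditioning:
  (U=0, W=0, X=0, V=1, Y=1, Z=2) weight 1/315
  (U=0, W=0, X=0, V=1, Y=1, Z=3) weight 1/315
  (U=0, W=0, X=0, V=1, Y=1, Z=4) weight 1/315
  (U=0, W=0, X=0, V=1, Y=1, Z=5) weight 1/315
  (U=0, W=0, X=0, V=1, Y=2, Z=2) weight 1/315
  (U=0, W=0, X=0, V=1, Y=2, Z=3) weight 1/315
  (U=0, W=0, X=0, V=1, Y=2, Z=4) weight 1/315
  (U=0, W=0, X=0, V=1, Y=2, Z=5) weight 1/315
  (U=0, W=1, X=0, V=0, Y=1, Z=2) weight 1/160
  … 135 more
Group by V:
  weight(V=0) = 2/5
  weight(V=1) = 2/15
Total weight = 2/5 + 2/15 = 8/15
P(V=0 | obs) = 2/5 / 8/15 = 3/4
P(V=1 | obs) = 2/15 / 8/15 = 1/4

P(V = 1 | obs) = 1/4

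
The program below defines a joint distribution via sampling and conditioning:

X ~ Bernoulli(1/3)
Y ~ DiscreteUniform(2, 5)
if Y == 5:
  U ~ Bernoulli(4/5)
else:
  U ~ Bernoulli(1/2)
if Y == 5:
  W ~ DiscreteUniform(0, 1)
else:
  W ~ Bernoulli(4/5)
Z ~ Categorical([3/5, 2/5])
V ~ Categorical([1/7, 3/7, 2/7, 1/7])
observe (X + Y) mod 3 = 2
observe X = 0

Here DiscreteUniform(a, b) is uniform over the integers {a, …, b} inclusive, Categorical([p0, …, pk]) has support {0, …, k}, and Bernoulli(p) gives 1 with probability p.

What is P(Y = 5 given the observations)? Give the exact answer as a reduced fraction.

Enumerate traces; 64 have nonzero weight after conditioning:
  (X=0, Y=2, U=0, W=0, Z=0, V=0) weight 1/700
  (X=0, Y=2, U=0, W=0, Z=0, V=1) weight 3/700
  (X=0, Y=2, U=0, W=0, Z=0, V=2) weight 1/350
  (X=0, Y=2, U=0, W=0, Z=0, V=3) weight 1/700
  (X=0, Y=2, U=0, W=0, Z=1, V=0) weight 1/1050
  (X=0, Y=2, U=0, W=0, Z=1, V=1) weight 1/350
  (X=0, Y=2, U=0, W=0, Z=1, V=2) weight 1/525
  (X=0, Y=2, U=0, W=0, Z=1, V=3) weight 1/1050
  (X=0, Y=5, U=0, W=0, Z=0, V=0) weight 1/700
  … 55 more
Group by Y:
  weight(Y=2) = 1/6
  weight(Y=5) = 1/6
Total weight = 1/6 + 1/6 = 1/3
P(Y=2 | obs) = 1/6 / 1/3 = 1/2
P(Y=5 | obs) = 1/6 / 1/3 = 1/2

P(Y = 5 | obs) = 1/2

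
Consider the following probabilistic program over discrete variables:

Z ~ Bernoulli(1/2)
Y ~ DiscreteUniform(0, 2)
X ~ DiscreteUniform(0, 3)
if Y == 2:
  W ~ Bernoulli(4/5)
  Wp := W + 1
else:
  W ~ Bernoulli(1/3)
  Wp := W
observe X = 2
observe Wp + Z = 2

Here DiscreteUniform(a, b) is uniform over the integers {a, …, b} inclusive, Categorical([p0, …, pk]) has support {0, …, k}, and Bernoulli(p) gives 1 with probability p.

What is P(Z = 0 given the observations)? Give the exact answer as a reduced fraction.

P(Z = 0 | obs) = 12/25

Enumerate traces; 4 have nonzero weight after conditioning:
  (Z=0, Y=2, X=2, W=1) weight 1/30
  (Z=1, Y=0, X=2, W=1) weight 1/72
  (Z=1, Y=1, X=2, W=1) weight 1/72
  (Z=1, Y=2, X=2, W=0) weight 1/120
Group by Z:
  weight(Z=0) = 1/30
  weight(Z=1) = 13/360
Total weight = 1/30 + 13/360 = 5/72
P(Z=0 | obs) = 1/30 / 5/72 = 12/25
P(Z=1 | obs) = 13/360 / 5/72 = 13/25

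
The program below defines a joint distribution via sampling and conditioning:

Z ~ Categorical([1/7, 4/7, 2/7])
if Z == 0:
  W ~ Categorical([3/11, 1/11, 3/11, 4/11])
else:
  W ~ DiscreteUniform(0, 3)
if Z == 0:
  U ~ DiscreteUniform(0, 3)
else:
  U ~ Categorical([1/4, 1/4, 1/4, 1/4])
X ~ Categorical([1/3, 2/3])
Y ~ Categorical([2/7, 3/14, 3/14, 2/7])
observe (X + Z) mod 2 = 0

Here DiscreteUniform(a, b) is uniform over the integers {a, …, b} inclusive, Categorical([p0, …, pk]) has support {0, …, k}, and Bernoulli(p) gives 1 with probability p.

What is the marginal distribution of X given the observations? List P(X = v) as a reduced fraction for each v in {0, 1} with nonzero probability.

Enumerate traces; 192 have nonzero weight after conditioning:
  (Z=0, W=0, U=0, X=0, Y=0) weight 1/1078
  (Z=0, W=0, U=0, X=0, Y=1) weight 3/4312
  (Z=0, W=0, U=0, X=0, Y=2) weight 3/4312
  (Z=0, W=0, U=0, X=0, Y=3) weight 1/1078
  (Z=0, W=0, U=1, X=0, Y=0) weight 1/1078
  (Z=0, W=0, U=1, X=0, Y=1) weight 3/4312
  (Z=0, W=0, U=1, X=0, Y=2) weight 3/4312
  (Z=0, W=0, U=1, X=0, Y=3) weight 1/1078
  (Z=1, W=0, U=0, X=1, Y=0) weight 1/147
  … 183 more
Group by X:
  weight(X=0) = 1/7
  weight(X=1) = 8/21
Total weight = 1/7 + 8/21 = 11/21
P(X=0 | obs) = 1/7 / 11/21 = 3/11
P(X=1 | obs) = 8/21 / 11/21 = 8/11

P(X=0) = 3/11, P(X=1) = 8/11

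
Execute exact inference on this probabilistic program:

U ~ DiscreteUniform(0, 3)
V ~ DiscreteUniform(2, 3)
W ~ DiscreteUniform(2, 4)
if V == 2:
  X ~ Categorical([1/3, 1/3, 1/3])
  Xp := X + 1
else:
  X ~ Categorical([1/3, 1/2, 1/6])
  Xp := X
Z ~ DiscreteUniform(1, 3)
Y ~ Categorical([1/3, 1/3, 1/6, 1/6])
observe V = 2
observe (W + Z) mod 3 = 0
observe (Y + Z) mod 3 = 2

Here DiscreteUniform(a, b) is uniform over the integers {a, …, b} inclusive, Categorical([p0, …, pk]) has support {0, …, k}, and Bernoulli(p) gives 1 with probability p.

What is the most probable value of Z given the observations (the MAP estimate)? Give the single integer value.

argmax_v P(Z = v | obs) = 2

Enumerate traces; 48 have nonzero weight after conditioning:
  (U=0, V=2, W=2, X=0, Z=1, Y=1) weight 1/648
  (U=0, V=2, W=2, X=1, Z=1, Y=1) weight 1/648
  (U=0, V=2, W=2, X=2, Z=1, Y=1) weight 1/648
  (U=0, V=2, W=3, X=0, Z=3, Y=2) weight 1/1296
  (U=0, V=2, W=3, X=1, Z=3, Y=2) weight 1/1296
  (U=0, V=2, W=3, X=2, Z=3, Y=2) weight 1/1296
  (U=0, V=2, W=4, X=0, Z=2, Y=0) weight 1/648
  (U=0, V=2, W=4, X=0, Z=2, Y=3) weight 1/1296
  … 40 more
Group by Z:
  weight(Z=1) = 1/54
  weight(Z=2) = 1/36
  weight(Z=3) = 1/108
Total weight = 1/54 + 1/36 + 1/108 = 1/18
P(Z=1 | obs) = 1/54 / 1/18 = 1/3
P(Z=2 | obs) = 1/36 / 1/18 = 1/2
P(Z=3 | obs) = 1/108 / 1/18 = 1/6
argmax = 2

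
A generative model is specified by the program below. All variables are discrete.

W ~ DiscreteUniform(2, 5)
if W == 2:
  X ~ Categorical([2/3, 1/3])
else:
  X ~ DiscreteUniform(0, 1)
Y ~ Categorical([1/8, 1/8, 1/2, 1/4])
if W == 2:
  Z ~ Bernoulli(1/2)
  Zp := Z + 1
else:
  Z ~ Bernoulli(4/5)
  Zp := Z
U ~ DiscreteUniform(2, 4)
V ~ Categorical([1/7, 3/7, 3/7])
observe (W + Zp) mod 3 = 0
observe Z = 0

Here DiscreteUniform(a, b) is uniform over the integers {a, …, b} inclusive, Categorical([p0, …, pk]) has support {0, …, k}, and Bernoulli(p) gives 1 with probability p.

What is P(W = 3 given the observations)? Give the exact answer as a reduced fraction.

P(W = 3 | obs) = 2/7

Enumerate traces; 144 have nonzero weight after conditioning:
  (W=2, X=0, Y=0, Z=0, U=2, V=0) weight 1/2016
  (W=2, X=0, Y=0, Z=0, U=2, V=1) weight 1/672
  (W=2, X=0, Y=0, Z=0, U=2, V=2) weight 1/672
  (W=2, X=0, Y=0, Z=0, U=3, V=0) weight 1/2016
  (W=2, X=0, Y=0, Z=0, U=3, V=1) weight 1/672
  (W=2, X=0, Y=0, Z=0, U=3, V=2) weight 1/672
  (W=2, X=0, Y=0, Z=0, U=4, V=0) weight 1/2016
  (W=2, X=0, Y=0, Z=0, U=4, V=1) weight 1/672
  (W=3, X=0, Y=0, Z=0, U=2, V=0) weight 1/6720
  … 135 more
Group by W:
  weight(W=2) = 1/8
  weight(W=3) = 1/20
Total weight = 1/8 + 1/20 = 7/40
P(W=2 | obs) = 1/8 / 7/40 = 5/7
P(W=3 | obs) = 1/20 / 7/40 = 2/7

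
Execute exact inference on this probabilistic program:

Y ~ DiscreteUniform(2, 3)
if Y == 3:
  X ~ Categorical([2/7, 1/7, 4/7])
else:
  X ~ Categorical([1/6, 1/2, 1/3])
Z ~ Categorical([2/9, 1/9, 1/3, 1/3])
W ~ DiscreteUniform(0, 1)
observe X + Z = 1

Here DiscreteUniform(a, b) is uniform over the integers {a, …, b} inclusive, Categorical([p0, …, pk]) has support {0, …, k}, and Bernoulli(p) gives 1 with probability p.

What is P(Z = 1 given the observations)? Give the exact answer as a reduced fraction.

Enumerate traces; 8 have nonzero weight after conditioning:
  (Y=2, X=0, Z=1, W=0) weight 1/216
  (Y=2, X=0, Z=1, W=1) weight 1/216
  (Y=2, X=1, Z=0, W=0) weight 1/36
  (Y=2, X=1, Z=0, W=1) weight 1/36
  (Y=3, X=0, Z=1, W=0) weight 1/126
  (Y=3, X=0, Z=1, W=1) weight 1/126
  (Y=3, X=1, Z=0, W=0) weight 1/126
  (Y=3, X=1, Z=0, W=1) weight 1/126
Group by Z:
  weight(Z=0) = 1/14
  weight(Z=1) = 19/756
Total weight = 1/14 + 19/756 = 73/756
P(Z=0 | obs) = 1/14 / 73/756 = 54/73
P(Z=1 | obs) = 19/756 / 73/756 = 19/73

P(Z = 1 | obs) = 19/73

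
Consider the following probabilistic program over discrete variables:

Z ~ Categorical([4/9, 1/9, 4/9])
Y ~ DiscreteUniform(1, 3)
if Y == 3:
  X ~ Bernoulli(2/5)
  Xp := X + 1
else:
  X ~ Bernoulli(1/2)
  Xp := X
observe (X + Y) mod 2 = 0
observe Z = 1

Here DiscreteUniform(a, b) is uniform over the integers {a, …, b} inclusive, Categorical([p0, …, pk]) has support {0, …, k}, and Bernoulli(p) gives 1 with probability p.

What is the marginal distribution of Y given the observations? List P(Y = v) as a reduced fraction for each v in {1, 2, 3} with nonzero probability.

Enumerate traces; 3 have nonzero weight after conditioning:
  (Z=1, Y=1, X=1) weight 1/54
  (Z=1, Y=2, X=0) weight 1/54
  (Z=1, Y=3, X=1) weight 2/135
Group by Y:
  weight(Y=1) = 1/54
  weight(Y=2) = 1/54
  weight(Y=3) = 2/135
Total weight = 1/54 + 1/54 + 2/135 = 7/135
P(Y=1 | obs) = 1/54 / 7/135 = 5/14
P(Y=2 | obs) = 1/54 / 7/135 = 5/14
P(Y=3 | obs) = 2/135 / 7/135 = 2/7

P(Y=1) = 5/14, P(Y=2) = 5/14, P(Y=3) = 2/7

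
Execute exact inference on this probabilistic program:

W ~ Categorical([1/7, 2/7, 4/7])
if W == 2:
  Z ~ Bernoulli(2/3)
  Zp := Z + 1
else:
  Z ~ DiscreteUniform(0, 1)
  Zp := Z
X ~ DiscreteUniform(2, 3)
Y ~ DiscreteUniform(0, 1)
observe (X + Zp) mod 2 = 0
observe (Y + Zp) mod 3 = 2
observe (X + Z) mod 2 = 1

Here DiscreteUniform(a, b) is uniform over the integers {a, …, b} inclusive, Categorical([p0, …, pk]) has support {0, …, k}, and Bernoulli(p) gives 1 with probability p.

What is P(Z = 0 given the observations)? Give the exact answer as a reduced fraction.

Enumerate traces; 2 have nonzero weight after conditioning:
  (W=2, Z=0, X=3, Y=1) weight 1/21
  (W=2, Z=1, X=2, Y=0) weight 2/21
Group by Z:
  weight(Z=0) = 1/21
  weight(Z=1) = 2/21
Total weight = 1/21 + 2/21 = 1/7
P(Z=0 | obs) = 1/21 / 1/7 = 1/3
P(Z=1 | obs) = 2/21 / 1/7 = 2/3

P(Z = 0 | obs) = 1/3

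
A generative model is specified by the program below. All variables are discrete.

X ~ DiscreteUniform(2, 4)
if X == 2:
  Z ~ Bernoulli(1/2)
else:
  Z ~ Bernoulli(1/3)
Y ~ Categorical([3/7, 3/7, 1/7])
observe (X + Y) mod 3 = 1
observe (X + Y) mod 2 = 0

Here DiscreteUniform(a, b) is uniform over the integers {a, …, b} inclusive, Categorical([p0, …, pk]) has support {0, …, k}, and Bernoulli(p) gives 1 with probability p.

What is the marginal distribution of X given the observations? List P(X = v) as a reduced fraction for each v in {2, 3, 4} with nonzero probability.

P(X=2) = 1/7, P(X=3) = 3/7, P(X=4) = 3/7

Enumerate traces; 6 have nonzero weight after conditioning:
  (X=2, Z=0, Y=2) weight 1/42
  (X=2, Z=1, Y=2) weight 1/42
  (X=3, Z=0, Y=1) weight 2/21
  (X=3, Z=1, Y=1) weight 1/21
  (X=4, Z=0, Y=0) weight 2/21
  (X=4, Z=1, Y=0) weight 1/21
Group by X:
  weight(X=2) = 1/21
  weight(X=3) = 1/7
  weight(X=4) = 1/7
Total weight = 1/21 + 1/7 + 1/7 = 1/3
P(X=2 | obs) = 1/21 / 1/3 = 1/7
P(X=3 | obs) = 1/7 / 1/3 = 3/7
P(X=4 | obs) = 1/7 / 1/3 = 3/7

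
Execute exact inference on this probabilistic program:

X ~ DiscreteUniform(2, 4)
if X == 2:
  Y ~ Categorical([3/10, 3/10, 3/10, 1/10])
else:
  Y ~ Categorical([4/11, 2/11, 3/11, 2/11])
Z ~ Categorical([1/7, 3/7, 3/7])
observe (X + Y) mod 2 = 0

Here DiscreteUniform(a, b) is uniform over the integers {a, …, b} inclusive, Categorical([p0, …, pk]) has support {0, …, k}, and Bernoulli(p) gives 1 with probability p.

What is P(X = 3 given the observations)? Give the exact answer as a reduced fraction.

P(X = 3 | obs) = 5/22

Enumerate traces; 18 have nonzero weight after conditioning:
  (X=2, Y=0, Z=0) weight 1/70
  (X=2, Y=0, Z=1) weight 3/70
  (X=2, Y=0, Z=2) weight 3/70
  (X=2, Y=2, Z=0) weight 1/70
  (X=2, Y=2, Z=1) weight 3/70
  (X=2, Y=2, Z=2) weight 3/70
  (X=3, Y=1, Z=0) weight 2/231
  (X=3, Y=1, Z=1) weight 2/77
  (X=4, Y=0, Z=0) weight 4/231
  … 9 more
Group by X:
  weight(X=2) = 1/5
  weight(X=3) = 4/33
  weight(X=4) = 7/33
Total weight = 1/5 + 4/33 + 7/33 = 8/15
P(X=2 | obs) = 1/5 / 8/15 = 3/8
P(X=3 | obs) = 4/33 / 8/15 = 5/22
P(X=4 | obs) = 7/33 / 8/15 = 35/88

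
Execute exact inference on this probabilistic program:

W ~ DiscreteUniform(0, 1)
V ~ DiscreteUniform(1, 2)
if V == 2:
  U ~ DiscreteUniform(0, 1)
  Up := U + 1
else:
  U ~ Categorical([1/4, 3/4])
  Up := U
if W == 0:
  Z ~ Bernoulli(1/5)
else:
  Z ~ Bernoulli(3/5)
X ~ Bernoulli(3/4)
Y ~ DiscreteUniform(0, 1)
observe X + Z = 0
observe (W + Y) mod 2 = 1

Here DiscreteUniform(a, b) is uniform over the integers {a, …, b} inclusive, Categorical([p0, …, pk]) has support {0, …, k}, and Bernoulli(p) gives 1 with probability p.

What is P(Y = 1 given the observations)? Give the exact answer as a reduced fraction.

P(Y = 1 | obs) = 2/3

Enumerate traces; 8 have nonzero weight after conditioning:
  (W=0, V=1, U=0, Z=0, X=0, Y=1) weight 1/160
  (W=0, V=1, U=1, Z=0, X=0, Y=1) weight 3/160
  (W=0, V=2, U=0, Z=0, X=0, Y=1) weight 1/80
  (W=0, V=2, U=1, Z=0, X=0, Y=1) weight 1/80
  (W=1, V=1, U=0, Z=0, X=0, Y=0) weight 1/320
  (W=1, V=1, U=1, Z=0, X=0, Y=0) weight 3/320
  (W=1, V=2, U=0, Z=0, X=0, Y=0) weight 1/160
  (W=1, V=2, U=1, Z=0, X=0, Y=0) weight 1/160
Group by Y:
  weight(Y=0) = 1/40
  weight(Y=1) = 1/20
Total weight = 1/40 + 1/20 = 3/40
P(Y=0 | obs) = 1/40 / 3/40 = 1/3
P(Y=1 | obs) = 1/20 / 3/40 = 2/3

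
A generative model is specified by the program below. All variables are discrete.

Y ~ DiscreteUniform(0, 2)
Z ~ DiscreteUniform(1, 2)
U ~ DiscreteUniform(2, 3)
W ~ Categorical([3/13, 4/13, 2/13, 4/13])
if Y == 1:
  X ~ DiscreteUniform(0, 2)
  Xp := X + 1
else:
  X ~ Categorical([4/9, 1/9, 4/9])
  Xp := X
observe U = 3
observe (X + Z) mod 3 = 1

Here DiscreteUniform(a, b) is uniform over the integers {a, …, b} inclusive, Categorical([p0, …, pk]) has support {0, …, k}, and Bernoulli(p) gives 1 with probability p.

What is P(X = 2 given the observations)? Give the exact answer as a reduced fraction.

P(X = 2 | obs) = 1/2

Enumerate traces; 24 have nonzero weight after conditioning:
  (Y=0, Z=1, U=3, W=0, X=0) weight 1/117
  (Y=0, Z=1, U=3, W=1, X=0) weight 4/351
  (Y=0, Z=1, U=3, W=2, X=0) weight 2/351
  (Y=0, Z=1, U=3, W=3, X=0) weight 4/351
  (Y=0, Z=2, U=3, W=0, X=2) weight 1/117
  (Y=0, Z=2, U=3, W=1, X=2) weight 4/351
  (Y=0, Z=2, U=3, W=2, X=2) weight 2/351
  (Y=0, Z=2, U=3, W=3, X=2) weight 4/351
  … 16 more
Group by X:
  weight(X=0) = 11/108
  weight(X=2) = 11/108
Total weight = 11/108 + 11/108 = 11/54
P(X=0 | obs) = 11/108 / 11/54 = 1/2
P(X=2 | obs) = 11/108 / 11/54 = 1/2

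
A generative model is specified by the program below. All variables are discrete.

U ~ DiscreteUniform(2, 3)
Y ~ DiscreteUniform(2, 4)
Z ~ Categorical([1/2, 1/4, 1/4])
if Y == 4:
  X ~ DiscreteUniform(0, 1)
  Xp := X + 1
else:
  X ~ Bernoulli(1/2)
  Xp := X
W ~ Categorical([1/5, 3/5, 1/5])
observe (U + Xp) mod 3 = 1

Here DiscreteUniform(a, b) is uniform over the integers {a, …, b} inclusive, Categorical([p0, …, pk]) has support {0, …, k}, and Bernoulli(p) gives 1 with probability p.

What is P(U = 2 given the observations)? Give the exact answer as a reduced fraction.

Enumerate traces; 36 have nonzero weight after conditioning:
  (U=2, Y=4, Z=0, X=1, W=0) weight 1/120
  (U=2, Y=4, Z=0, X=1, W=1) weight 1/40
  (U=2, Y=4, Z=0, X=1, W=2) weight 1/120
  (U=2, Y=4, Z=1, X=1, W=0) weight 1/240
  (U=2, Y=4, Z=1, X=1, W=1) weight 1/80
  (U=2, Y=4, Z=1, X=1, W=2) weight 1/240
  (U=2, Y=4, Z=2, X=1, W=0) weight 1/240
  (U=2, Y=4, Z=2, X=1, W=1) weight 1/80
  (U=3, Y=2, Z=0, X=1, W=0) weight 1/120
  … 27 more
Group by U:
  weight(U=2) = 1/12
  weight(U=3) = 1/4
Total weight = 1/12 + 1/4 = 1/3
P(U=2 | obs) = 1/12 / 1/3 = 1/4
P(U=3 | obs) = 1/4 / 1/3 = 3/4

P(U = 2 | obs) = 1/4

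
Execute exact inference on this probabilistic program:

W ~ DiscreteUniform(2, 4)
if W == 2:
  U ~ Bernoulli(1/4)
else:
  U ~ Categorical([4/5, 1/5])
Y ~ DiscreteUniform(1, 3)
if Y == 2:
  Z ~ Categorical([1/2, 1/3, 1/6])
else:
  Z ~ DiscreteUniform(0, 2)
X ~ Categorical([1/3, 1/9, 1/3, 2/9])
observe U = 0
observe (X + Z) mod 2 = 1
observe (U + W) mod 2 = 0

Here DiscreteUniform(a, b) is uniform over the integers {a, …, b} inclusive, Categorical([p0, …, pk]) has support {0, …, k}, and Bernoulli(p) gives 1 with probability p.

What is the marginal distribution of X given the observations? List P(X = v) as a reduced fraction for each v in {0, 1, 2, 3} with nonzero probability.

P(X=0) = 1/4, P(X=1) = 1/6, P(X=2) = 1/4, P(X=3) = 1/3

Enumerate traces; 36 have nonzero weight after conditioning:
  (W=2, U=0, Y=1, Z=0, X=1) weight 1/324
  (W=2, U=0, Y=1, Z=0, X=3) weight 1/162
  (W=2, U=0, Y=1, Z=1, X=0) weight 1/108
  (W=2, U=0, Y=1, Z=1, X=2) weight 1/108
  (W=2, U=0, Y=1, Z=2, X=1) weight 1/324
  (W=2, U=0, Y=1, Z=2, X=3) weight 1/162
  (W=2, U=0, Y=2, Z=0, X=1) weight 1/216
  (W=2, U=0, Y=2, Z=0, X=3) weight 1/108
  … 28 more
Group by X:
  weight(X=0) = 31/540
  weight(X=1) = 31/810
  weight(X=2) = 31/540
  weight(X=3) = 31/405
Total weight = 31/540 + 31/810 + 31/540 + 31/405 = 31/135
P(X=0 | obs) = 31/540 / 31/135 = 1/4
P(X=1 | obs) = 31/810 / 31/135 = 1/6
P(X=2 | obs) = 31/540 / 31/135 = 1/4
P(X=3 | obs) = 31/405 / 31/135 = 1/3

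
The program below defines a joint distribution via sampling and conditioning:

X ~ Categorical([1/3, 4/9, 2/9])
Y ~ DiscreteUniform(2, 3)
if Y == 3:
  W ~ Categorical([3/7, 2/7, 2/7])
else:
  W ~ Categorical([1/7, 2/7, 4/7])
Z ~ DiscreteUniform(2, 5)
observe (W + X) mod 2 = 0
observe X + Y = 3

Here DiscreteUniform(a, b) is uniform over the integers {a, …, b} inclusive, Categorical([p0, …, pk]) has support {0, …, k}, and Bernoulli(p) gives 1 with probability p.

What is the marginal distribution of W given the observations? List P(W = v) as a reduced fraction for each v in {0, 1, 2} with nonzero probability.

P(W=0) = 9/23, P(W=1) = 8/23, P(W=2) = 6/23

Enumerate traces; 12 have nonzero weight after conditioning:
  (X=0, Y=3, W=0, Z=2) weight 1/56
  (X=0, Y=3, W=0, Z=3) weight 1/56
  (X=0, Y=3, W=0, Z=4) weight 1/56
  (X=0, Y=3, W=0, Z=5) weight 1/56
  (X=0, Y=3, W=2, Z=2) weight 1/84
  (X=0, Y=3, W=2, Z=3) weight 1/84
  (X=0, Y=3, W=2, Z=4) weight 1/84
  (X=0, Y=3, W=2, Z=5) weight 1/84
  (X=1, Y=2, W=1, Z=2) weight 1/63
  … 3 more
Group by W:
  weight(W=0) = 1/14
  weight(W=1) = 4/63
  weight(W=2) = 1/21
Total weight = 1/14 + 4/63 + 1/21 = 23/126
P(W=0 | obs) = 1/14 / 23/126 = 9/23
P(W=1 | obs) = 4/63 / 23/126 = 8/23
P(W=2 | obs) = 1/21 / 23/126 = 6/23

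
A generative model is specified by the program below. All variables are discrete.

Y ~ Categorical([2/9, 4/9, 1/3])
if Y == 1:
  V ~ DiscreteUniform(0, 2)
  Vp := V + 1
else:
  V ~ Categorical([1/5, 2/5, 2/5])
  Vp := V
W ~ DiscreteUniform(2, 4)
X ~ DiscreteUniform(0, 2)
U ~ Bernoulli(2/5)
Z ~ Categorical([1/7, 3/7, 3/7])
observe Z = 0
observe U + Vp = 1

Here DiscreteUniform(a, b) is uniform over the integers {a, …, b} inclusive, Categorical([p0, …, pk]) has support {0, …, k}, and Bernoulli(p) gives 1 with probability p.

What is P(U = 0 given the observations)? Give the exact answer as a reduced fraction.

Enumerate traces; 45 have nonzero weight after conditioning:
  (Y=0, V=0, W=2, X=0, U=1, Z=0) weight 4/14175
  (Y=0, V=0, W=2, X=1, U=1, Z=0) weight 4/14175
  (Y=0, V=0, W=2, X=2, U=1, Z=0) weight 4/14175
  (Y=0, V=0, W=3, X=0, U=1, Z=0) weight 4/14175
  (Y=0, V=0, W=3, X=1, U=1, Z=0) weight 4/14175
  (Y=0, V=0, W=3, X=2, U=1, Z=0) weight 4/14175
  (Y=0, V=0, W=4, X=0, U=1, Z=0) weight 4/14175
  (Y=0, V=0, W=4, X=1, U=1, Z=0) weight 4/14175
  (Y=0, V=1, W=2, X=0, U=0, Z=0) weight 4/4725
  … 36 more
Group by U:
  weight(U=0) = 2/63
  weight(U=1) = 2/315
Total weight = 2/63 + 2/315 = 4/105
P(U=0 | obs) = 2/63 / 4/105 = 5/6
P(U=1 | obs) = 2/315 / 4/105 = 1/6

P(U = 0 | obs) = 5/6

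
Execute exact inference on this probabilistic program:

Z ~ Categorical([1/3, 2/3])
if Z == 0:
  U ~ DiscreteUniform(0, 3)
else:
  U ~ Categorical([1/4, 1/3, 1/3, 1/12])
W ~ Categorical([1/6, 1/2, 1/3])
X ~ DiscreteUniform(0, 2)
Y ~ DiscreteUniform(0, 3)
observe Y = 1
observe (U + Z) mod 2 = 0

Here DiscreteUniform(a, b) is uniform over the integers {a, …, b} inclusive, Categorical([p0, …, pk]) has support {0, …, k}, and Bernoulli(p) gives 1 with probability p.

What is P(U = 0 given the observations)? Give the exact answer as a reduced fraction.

Enumerate traces; 36 have nonzero weight after conditioning:
  (Z=0, U=0, W=0, X=0, Y=1) weight 1/864
  (Z=0, U=0, W=0, X=1, Y=1) weight 1/864
  (Z=0, U=0, W=0, X=2, Y=1) weight 1/864
  (Z=0, U=0, W=1, X=0, Y=1) weight 1/288
  (Z=0, U=0, W=1, X=1, Y=1) weight 1/288
  (Z=0, U=0, W=1, X=2, Y=1) weight 1/288
  (Z=0, U=0, W=2, X=0, Y=1) weight 1/432
  (Z=0, U=0, W=2, X=1, Y=1) weight 1/432
  (Z=0, U=2, W=0, X=0, Y=1) weight 1/864
  (Z=1, U=1, W=0, X=0, Y=1) weight 1/324
  … 26 more
Group by U:
  weight(U=0) = 1/48
  weight(U=1) = 1/18
  weight(U=2) = 1/48
  weight(U=3) = 1/72
Total weight = 1/48 + 1/18 + 1/48 + 1/72 = 1/9
P(U=0 | obs) = 1/48 / 1/9 = 3/16
P(U=1 | obs) = 1/18 / 1/9 = 1/2
P(U=2 | obs) = 1/48 / 1/9 = 3/16
P(U=3 | obs) = 1/72 / 1/9 = 1/8

P(U = 0 | obs) = 3/16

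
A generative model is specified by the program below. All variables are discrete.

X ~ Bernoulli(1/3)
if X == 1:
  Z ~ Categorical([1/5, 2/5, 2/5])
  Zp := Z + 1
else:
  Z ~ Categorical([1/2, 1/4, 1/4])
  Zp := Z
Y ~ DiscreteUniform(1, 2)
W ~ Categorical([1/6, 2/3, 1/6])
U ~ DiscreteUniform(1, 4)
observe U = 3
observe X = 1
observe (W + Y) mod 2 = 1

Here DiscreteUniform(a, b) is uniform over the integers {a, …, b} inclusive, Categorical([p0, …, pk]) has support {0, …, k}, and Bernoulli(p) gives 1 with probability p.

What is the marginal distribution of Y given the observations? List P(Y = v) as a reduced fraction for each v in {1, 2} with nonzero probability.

Enumerate traces; 9 have nonzero weight after conditioning:
  (X=1, Z=0, Y=1, W=0, U=3) weight 1/720
  (X=1, Z=0, Y=1, W=2, U=3) weight 1/720
  (X=1, Z=0, Y=2, W=1, U=3) weight 1/180
  (X=1, Z=1, Y=1, W=0, U=3) weight 1/360
  (X=1, Z=1, Y=1, W=2, U=3) weight 1/360
  (X=1, Z=1, Y=2, W=1, U=3) weight 1/90
  (X=1, Z=2, Y=1, W=0, U=3) weight 1/360
  (X=1, Z=2, Y=1, W=2, U=3) weight 1/360
  … 1 more
Group by Y:
  weight(Y=1) = 1/72
  weight(Y=2) = 1/36
Total weight = 1/72 + 1/36 = 1/24
P(Y=1 | obs) = 1/72 / 1/24 = 1/3
P(Y=2 | obs) = 1/36 / 1/24 = 2/3

P(Y=1) = 1/3, P(Y=2) = 2/3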